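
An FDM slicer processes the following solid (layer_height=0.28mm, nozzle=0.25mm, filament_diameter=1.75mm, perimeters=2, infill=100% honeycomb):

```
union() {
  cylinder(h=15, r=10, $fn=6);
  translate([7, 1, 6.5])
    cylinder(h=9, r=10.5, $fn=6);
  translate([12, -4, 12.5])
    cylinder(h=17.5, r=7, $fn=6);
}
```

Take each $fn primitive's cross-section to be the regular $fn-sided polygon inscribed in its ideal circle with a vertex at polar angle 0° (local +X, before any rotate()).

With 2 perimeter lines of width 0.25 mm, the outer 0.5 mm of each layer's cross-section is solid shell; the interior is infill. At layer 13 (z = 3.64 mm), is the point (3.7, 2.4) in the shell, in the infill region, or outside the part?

At z = 3.64 mm: the r=10 cylinder contributes a regular 6-gon of circumradius 10; the cylinder at (7, 1) is absent (z outside [6.5, 15.5]); the cylinder at (12, -4) is absent (z outside [12.5, 30]); Merging all regions: only the r=10 cylinder is present, so the union is just that shape — 1 connected region. Overall, the cross-section is a single solid region. The nearest boundary edge runs (10.00, 0.00)→(5.00, 8.66); distance from the point to it = 4.26 mm. The point is inside the cross-section and 4.26 mm from the nearest boundary — more than the 0.5 mm shell width (2 × 0.25), so it's in the infill interior.

infill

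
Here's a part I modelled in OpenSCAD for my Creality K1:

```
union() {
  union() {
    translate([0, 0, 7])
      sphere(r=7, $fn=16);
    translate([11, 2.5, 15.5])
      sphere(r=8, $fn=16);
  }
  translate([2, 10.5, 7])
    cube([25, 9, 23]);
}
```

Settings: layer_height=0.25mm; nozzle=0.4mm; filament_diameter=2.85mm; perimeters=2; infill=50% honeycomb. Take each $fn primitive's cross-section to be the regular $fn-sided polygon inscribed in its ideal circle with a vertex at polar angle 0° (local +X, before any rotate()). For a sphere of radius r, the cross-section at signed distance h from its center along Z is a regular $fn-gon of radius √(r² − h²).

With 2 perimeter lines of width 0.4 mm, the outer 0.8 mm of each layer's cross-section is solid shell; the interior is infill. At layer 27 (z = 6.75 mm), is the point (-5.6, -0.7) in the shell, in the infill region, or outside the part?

infill

At z = 6.75 mm: the sphere: section is a regular 16-gon, circumradius = √(r²−h²) = √(7²−0.25²) = 6.996; the sphere at (11, 2.5) does not reach this height (|z−center|=8.750 > r=8); Combining (union): only the r=7 sphere is present, so the union is just that shape — 1 connected region; the cube at (2, 10.5) is absent (z outside [7, 30]); Combining (union): only that combined region is present, so the union is just that shape — 1 connected region. Overall, the cross-section is a single solid region. The nearest boundary edge runs (-7.00, 0.00)→(-6.46, -2.68); distance from the point to it = 1.23 mm. The point is inside the cross-section and 1.23 mm from the nearest boundary — more than the 0.8 mm shell width (2 × 0.4), so it's in the infill interior.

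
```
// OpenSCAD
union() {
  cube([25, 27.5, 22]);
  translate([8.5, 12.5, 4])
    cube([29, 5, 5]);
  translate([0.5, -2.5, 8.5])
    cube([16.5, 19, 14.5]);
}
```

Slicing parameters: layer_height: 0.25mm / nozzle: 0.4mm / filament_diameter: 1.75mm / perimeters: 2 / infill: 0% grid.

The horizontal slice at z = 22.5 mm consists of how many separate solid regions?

1

At z = 22.5 mm: the cube does not reach this height (z outside [0, 22]); the cube at (8.5, 12.5) is absent (z outside [4, 9]); the cube at (0.5, -2.5) (footprint 16.5×19) is included at this height; Merging all regions: only the 16.5×19 cube at (0.5, -2.5) is present, so the union is just that shape — 1 connected region. The result has 1 disconnected region.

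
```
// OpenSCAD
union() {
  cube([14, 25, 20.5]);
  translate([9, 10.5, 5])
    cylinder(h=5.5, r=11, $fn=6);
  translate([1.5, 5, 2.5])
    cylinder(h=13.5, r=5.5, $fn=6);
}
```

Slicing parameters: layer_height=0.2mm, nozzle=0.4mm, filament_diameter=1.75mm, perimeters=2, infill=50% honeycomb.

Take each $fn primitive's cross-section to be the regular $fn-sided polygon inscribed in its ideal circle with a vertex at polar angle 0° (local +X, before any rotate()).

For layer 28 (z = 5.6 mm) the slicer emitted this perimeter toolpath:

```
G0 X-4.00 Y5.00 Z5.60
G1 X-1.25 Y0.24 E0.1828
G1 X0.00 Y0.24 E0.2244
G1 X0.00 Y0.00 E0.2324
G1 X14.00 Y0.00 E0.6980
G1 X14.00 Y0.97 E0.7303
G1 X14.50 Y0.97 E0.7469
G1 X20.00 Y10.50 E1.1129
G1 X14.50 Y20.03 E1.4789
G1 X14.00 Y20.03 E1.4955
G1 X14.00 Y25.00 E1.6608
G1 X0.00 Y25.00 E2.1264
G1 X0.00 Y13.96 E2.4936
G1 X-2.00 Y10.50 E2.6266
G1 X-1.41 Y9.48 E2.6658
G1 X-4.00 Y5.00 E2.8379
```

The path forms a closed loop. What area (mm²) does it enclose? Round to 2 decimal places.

441.76 mm²

Apply the shoelace formula to the sequence of (X, Y) vertices; enclosed area = 441.76 mm².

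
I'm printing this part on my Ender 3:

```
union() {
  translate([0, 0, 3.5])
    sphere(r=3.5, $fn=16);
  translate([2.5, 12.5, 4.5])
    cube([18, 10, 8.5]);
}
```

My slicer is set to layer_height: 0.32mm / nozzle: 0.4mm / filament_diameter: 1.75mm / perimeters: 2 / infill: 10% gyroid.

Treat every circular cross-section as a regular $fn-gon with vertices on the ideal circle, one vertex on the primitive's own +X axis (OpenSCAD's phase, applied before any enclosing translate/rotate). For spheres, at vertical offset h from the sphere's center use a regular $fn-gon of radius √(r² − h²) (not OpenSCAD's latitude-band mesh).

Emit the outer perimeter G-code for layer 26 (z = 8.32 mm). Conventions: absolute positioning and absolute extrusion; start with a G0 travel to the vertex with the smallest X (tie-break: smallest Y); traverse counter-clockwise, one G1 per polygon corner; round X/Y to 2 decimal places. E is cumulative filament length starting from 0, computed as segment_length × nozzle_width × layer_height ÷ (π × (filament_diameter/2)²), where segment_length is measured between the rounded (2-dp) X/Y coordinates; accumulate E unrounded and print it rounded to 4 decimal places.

At z = 8.32 mm: the sphere does not reach this height (|z−center|=4.820 > r=3.5); the cube at (2.5, 12.5) is present — its section is the full 18×10 rectangle; Merging all regions: only the 18×10 cube at (2.5, 12.5) is present, so the union is just that shape — 1 connected region. The outline is a single polygon with 4 vertices. Extrusion per mm of travel: 0.4 × 0.32 / (π × 0.875²) = 0.053216. Accumulating E over each segment gives final E = 2.9801.

G0 X2.50 Y12.50 Z8.32
G1 X20.50 Y12.50 E0.9579
G1 X20.50 Y22.50 E1.4901
G1 X2.50 Y22.50 E2.4479
G1 X2.50 Y12.50 E2.9801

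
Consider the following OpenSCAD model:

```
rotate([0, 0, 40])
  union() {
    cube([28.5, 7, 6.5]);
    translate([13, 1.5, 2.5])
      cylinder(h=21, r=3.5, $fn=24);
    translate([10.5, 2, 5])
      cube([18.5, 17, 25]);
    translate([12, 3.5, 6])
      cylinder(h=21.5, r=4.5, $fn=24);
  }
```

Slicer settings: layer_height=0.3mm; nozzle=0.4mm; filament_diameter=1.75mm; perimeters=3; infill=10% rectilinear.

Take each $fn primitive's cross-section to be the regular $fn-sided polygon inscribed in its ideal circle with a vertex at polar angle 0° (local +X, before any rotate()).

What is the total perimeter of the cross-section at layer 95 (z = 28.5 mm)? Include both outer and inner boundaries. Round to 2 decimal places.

71.00 mm

At z = 28.5 mm: the cube is absent (z outside [0, 6.5]); the cylinder at (13, 1.5) is absent (z outside [2.5, 23.5]); the cube at (10.5, 2) (footprint 18.5×17) is included at this height (perimeter 71.00 mm); the cylinder at (12, 3.5) does not reach this height (z outside [6, 27.5]); Merging all regions: only the 18.5×17 cube at (10.5, 2) is present, so the union is just that shape — boundary = 71.00 mm; (rotated 40° about Z; rotation is an isometry so areas/perimeters/island counts are preserved). Overall, the cross-section is a single solid region. Total boundary length (outer) = 71.00 mm.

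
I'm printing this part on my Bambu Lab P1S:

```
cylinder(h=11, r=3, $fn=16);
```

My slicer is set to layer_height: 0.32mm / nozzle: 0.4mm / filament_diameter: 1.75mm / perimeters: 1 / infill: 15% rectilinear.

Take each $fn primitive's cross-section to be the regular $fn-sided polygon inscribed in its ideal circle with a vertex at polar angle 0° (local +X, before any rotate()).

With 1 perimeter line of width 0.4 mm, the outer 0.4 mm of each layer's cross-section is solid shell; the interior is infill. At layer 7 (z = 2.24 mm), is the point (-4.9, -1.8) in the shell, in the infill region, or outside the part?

outside

At z = 2.24 mm: the cylinder: section is a regular 16-gon, circumradius r=3. Overall, the cross-section is a single solid region. The nearest boundary edge runs (-3.00, 0.00)→(-2.77, -1.15); distance from the point to it = 2.23 mm. The point is not inside any of the regions above, so it lies outside the cross-section (2.23 mm from the nearest boundary).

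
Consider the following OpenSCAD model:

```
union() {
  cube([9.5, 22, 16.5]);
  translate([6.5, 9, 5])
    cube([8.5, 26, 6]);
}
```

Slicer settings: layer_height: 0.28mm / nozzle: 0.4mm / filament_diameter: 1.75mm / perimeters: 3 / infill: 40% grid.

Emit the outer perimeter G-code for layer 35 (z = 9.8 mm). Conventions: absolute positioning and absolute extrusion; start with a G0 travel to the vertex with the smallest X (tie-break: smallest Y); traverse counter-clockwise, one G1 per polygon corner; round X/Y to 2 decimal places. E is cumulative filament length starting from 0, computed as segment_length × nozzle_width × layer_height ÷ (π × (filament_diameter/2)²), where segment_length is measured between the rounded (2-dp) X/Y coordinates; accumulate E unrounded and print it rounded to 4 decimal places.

At z = 9.8 mm: the cube (footprint 9.5×22) is included at this height; the cube at (6.5, 9) is present — its section is the full 8.5×26 rectangle; Combining (union): the regions partially overlap (shared area 39.00 mm²), so overlapping operands fuse into one piece — 1 connected region. The outline is a single polygon with 8 vertices. Extrusion per mm of travel: 0.4 × 0.28 / (π × 0.875²) = 0.046564. Accumulating E over each segment gives final E = 4.6564.

G0 X0.00 Y0.00 Z9.80
G1 X9.50 Y0.00 E0.4424
G1 X9.50 Y9.00 E0.8614
G1 X15.00 Y9.00 E1.1175
G1 X15.00 Y35.00 E2.3282
G1 X6.50 Y35.00 E2.7240
G1 X6.50 Y22.00 E3.3293
G1 X0.00 Y22.00 E3.6320
G1 X0.00 Y0.00 E4.6564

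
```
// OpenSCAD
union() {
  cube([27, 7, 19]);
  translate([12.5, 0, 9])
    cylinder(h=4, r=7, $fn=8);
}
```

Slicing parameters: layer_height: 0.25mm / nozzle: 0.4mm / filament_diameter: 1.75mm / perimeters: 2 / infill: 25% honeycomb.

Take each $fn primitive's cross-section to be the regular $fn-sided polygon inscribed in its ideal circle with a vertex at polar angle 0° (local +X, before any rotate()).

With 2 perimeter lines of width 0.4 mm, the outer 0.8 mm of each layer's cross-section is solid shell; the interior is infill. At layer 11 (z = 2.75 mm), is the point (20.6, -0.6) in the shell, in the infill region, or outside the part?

outside

At z = 2.75 mm: the cube is present — its section is the full 27×7 rectangle; the cylinder at (12.5, 0) is absent (z outside [9, 13]); Taking the union: only the 27×7 cube is present, so the union is just that shape — 1 connected region. Overall, the cross-section is a single solid region. The nearest boundary edge runs (0.00, 0.00)→(27.00, 0.00); distance from the point to it = 0.60 mm. The point is not inside any of the regions above, so it lies outside the cross-section (0.60 mm from the nearest boundary).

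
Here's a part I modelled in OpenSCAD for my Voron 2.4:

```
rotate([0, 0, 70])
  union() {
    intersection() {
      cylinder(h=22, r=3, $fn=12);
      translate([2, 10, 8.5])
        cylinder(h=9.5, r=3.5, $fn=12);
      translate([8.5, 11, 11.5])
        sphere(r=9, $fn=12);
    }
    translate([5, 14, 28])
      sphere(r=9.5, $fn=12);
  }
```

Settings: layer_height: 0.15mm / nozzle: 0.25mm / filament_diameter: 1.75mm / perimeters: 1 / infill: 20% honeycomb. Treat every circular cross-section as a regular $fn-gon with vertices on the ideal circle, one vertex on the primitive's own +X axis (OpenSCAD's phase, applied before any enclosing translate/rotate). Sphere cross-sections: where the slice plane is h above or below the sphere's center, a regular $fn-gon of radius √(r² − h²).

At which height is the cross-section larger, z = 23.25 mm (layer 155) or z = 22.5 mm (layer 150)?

layer 155 (z = 23.25 mm)

Layer 155 (z = 23.25): the cylinder is absent (z outside [0, 22]); the cylinder at (2, 10) does not reach this height (z outside [8.5, 18]); the sphere at (8.5, 11) is absent (|z−center|=11.750 > r=9); Taking the intersection: at least one operand is absent at this height, so nothing remains; the r=9.5 sphere at (5, 14) contributes a regular 12-gon of circumradius √(9.5²−4.75²) = 8.227 (area = (12/2)·8.227²·sin(360°/12) = 203.06 mm²); Taking the union: only the r=9.5 sphere at (5, 14) is present, so the union is just that shape — area = 203.06 mm²; (rotated 70° about Z; rotation is an isometry so areas/perimeters/island counts are preserved). So its area = 203.06 mm². Layer 150 (z = 22.5): the cylinder is absent (z outside [0, 22]); the cylinder at (2, 10) is absent (z outside [8.5, 18]); the sphere at (8.5, 11) is not intersected at this z (|z−center|=11.000 > r=9); Taking the intersection: at least one operand is absent at this height, so nothing remains; the sphere at (5, 14): section is a regular 12-gon, circumradius = √(r²−h²) = √(9.5²−5.5²) = 7.746 (area = (12/2)·7.746²·sin(360°/12) = 180.00 mm²); Combining (union): only the r=9.5 sphere at (5, 14) is present, so the union is just that shape — area = 180.00 mm²; (rotated 70° about Z; rotation is an isometry so areas/perimeters/island counts are preserved). So its area = 180.00 mm². Layer 155 is larger (203.06 vs 180.00 mm²).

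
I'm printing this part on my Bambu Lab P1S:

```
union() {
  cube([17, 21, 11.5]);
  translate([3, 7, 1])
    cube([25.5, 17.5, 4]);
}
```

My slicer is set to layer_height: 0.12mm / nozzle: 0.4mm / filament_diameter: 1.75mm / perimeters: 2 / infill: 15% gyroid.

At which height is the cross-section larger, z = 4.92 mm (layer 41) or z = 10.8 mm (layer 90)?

layer 41 (z = 4.92 mm)

Layer 41 (z = 4.92): the 17×21 cube contributes its full rectangle (area 357.00 mm²); the 25.5×17.5 cube at (3, 7) contributes its full rectangle (area 446.25 mm²); Taking the union: the regions partially overlap — summed areas 803.25 mm² minus the doubly-counted overlap 196.00 mm² gives 607.25 mm² — area = 607.25 mm². So its area = 607.25 mm². Layer 90 (z = 10.8): the cube is present — its section is the full 17×21 rectangle (area 357.00 mm²); the cube at (3, 7) is absent (z outside [1, 5]); Combining (union): only the 17×21 cube is present, so the union is just that shape — area = 357.00 mm². So its area = 357.00 mm². Layer 41 is larger (607.25 vs 357.00 mm²).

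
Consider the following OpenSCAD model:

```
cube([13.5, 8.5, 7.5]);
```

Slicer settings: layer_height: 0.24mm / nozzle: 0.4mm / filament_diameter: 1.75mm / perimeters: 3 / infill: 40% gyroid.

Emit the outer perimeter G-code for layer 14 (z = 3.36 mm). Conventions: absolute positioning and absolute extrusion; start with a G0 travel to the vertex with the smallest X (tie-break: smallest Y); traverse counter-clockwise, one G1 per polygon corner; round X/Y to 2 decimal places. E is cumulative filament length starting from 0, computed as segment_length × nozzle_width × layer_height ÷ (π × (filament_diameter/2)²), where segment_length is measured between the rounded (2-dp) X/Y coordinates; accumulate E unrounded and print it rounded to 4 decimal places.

G0 X0.00 Y0.00 Z3.36
G1 X13.50 Y0.00 E0.5388
G1 X13.50 Y8.50 E0.8781
G1 X0.00 Y8.50 E1.4169
G1 X0.00 Y0.00 E1.7561

At z = 3.36 mm: the cube (footprint 13.5×8.5) is included at this height. The outline is a single polygon with 4 vertices. Extrusion per mm of travel: 0.4 × 0.24 / (π × 0.875²) = 0.039912. Accumulating E over each segment gives final E = 1.7561.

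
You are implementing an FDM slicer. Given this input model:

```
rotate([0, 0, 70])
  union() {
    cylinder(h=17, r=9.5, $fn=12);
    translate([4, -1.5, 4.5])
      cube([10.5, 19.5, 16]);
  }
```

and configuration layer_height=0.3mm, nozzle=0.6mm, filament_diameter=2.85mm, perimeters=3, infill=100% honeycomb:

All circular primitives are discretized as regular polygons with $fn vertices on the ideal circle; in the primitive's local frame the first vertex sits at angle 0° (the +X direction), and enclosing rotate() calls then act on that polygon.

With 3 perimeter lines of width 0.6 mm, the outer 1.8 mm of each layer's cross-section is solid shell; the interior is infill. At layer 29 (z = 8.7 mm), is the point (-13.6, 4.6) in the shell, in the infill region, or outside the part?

At z = 8.7 mm: the cylinder: section is a regular 12-gon, circumradius r=9.5; the cube at (4, -1.5) is present — its section is the full 10.5×19.5 rectangle; Taking the union: the regions partially overlap (shared area 39.78 mm²), so overlapping operands fuse into one piece — 1 connected region; (rotated 70° about Z; rotation is an isometry so areas/perimeters/island counts are preserved). Overall, the cross-section is a single solid region. Undo the 70° rotation: the query point maps to (-0.329, 14.353) in the un-rotated model frame. The nearest boundary edge runs (4.00, 8.43)→(4.00, 18.00); distance from the point to it = 4.33 mm. The point is not inside any of the regions above, so it lies outside the cross-section (4.33 mm from the nearest boundary).

outside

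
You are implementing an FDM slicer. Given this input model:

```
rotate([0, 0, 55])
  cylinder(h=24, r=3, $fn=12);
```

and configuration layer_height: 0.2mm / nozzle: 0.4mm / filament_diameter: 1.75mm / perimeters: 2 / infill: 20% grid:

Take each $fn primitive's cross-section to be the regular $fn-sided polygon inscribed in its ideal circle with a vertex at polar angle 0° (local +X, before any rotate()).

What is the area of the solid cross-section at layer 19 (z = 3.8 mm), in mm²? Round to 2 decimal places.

27.00 mm²

At z = 3.8 mm: the cylinder: section is a regular 12-gon, circumradius r=3 (area = (12/2)·3.000²·sin(360°/12) = 27.00 mm²); (rotated 55° about Z; rotation is an isometry so areas/perimeters/island counts are preserved). Overall, the cross-section is a single solid region. Net area = 27.00 mm².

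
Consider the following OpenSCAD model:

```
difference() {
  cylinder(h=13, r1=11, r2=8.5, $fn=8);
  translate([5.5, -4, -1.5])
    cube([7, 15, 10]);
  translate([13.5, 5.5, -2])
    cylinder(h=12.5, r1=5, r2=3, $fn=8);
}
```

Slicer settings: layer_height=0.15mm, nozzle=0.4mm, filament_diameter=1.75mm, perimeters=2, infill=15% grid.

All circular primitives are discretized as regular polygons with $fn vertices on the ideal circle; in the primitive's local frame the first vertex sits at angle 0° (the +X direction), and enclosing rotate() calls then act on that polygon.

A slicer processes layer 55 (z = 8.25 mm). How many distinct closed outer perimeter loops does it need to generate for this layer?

1

At z = 8.25 mm: the cone (r1=11→r2=8.5) has section circumradius 9.413 here — a regular 8-gon; the cube at (5.5, -4) (footprint 7×15) is included at this height; the cone at (13.5, 5.5) contributes a regular 8-gon of circumradius 3.360 (interpolated between r1=5 and r2=3 at t=0.820); Taking the first minus the rest: starting from the cone, the 7×15 cube at (5.5, -4) partially overlaps it — only the 29.49 mm² overlap (of its 105.00 mm²) is removed, clipping the outline; the cone at (13.5, 5.5) misses the remaining region (no effect) — 1 connected region. The result has 1 disconnected region.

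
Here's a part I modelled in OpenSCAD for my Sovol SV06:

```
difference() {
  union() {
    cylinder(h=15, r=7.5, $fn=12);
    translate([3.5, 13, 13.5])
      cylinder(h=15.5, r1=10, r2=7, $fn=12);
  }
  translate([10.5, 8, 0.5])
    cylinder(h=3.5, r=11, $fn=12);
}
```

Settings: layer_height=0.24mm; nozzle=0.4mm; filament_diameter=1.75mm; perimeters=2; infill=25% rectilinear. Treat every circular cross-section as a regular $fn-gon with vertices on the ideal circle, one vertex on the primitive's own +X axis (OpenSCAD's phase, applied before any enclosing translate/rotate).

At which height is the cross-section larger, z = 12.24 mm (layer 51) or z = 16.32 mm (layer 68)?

Layer 51 (z = 12.24): the r=7.5 cylinder gives a regular 12-gon of circumradius 7.5 (constant along its height) (area = (12/2)·7.500²·sin(360°/12) = 168.75 mm²); the cone at (3.5, 13) is not intersected at this z (z outside [13.5, 29]); Taking the union: only the r=7.5 cylinder is present, so the union is just that shape — area = 168.75 mm²; the cylinder at (10.5, 8) does not reach this height (z outside [0.5, 4]); After the difference (first − rest): none of the subtracted shapes is present at this height, so the result so far is unchanged — area = 168.75 mm². So its area = 168.75 mm². Layer 68 (z = 16.32): the cylinder is not intersected at this z (z outside [0, 15]); the cone at (3.5, 13) (r1=10→r2=7) has section circumradius 9.454 here — a regular 12-gon (area = (12/2)·9.454²·sin(360°/12) = 268.15 mm²); Taking the union: only the cone at (3.5, 13) is present, so the union is just that shape — area = 268.15 mm²; the cylinder at (10.5, 8) is not intersected at this z (z outside [0.5, 4]); After the difference (first − rest): none of the subtracted shapes is present at this height, so the result so far is unchanged — area = 268.15 mm². So its area = 268.15 mm². Layer 68 is larger (268.15 vs 168.75 mm²).

layer 68 (z = 16.32 mm)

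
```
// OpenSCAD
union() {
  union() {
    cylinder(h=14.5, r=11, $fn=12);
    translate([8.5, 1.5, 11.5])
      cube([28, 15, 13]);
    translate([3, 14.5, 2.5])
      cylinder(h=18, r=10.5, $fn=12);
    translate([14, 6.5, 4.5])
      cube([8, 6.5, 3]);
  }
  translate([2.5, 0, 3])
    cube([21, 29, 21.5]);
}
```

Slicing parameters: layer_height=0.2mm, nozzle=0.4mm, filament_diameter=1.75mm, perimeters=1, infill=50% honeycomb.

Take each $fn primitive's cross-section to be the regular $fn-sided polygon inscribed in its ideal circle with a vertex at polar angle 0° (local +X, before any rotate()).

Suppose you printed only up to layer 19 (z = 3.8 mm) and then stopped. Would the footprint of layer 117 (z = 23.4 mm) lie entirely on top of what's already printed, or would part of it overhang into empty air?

Compare the two slices. At z = 3.8: the cylinder: section is a regular 12-gon, circumradius r=11 (area = (12/2)·11.000²·sin(360°/12) = 363.00 mm²); the cube at (8.5, 1.5) is absent (z outside [11.5, 24.5]); the r=10.5 cylinder at (3, 14.5) contributes a regular 12-gon of circumradius 10.5 (area = (12/2)·10.500²·sin(360°/12) = 330.75 mm²); the cube at (14, 6.5) is not intersected at this z (z outside [4.5, 7.5]); Taking the union: the regions partially overlap — summed areas 693.75 mm² minus the doubly-counted overlap 63.73 mm² gives 630.02 mm² — area = 630.02 mm²; the 21×29 cube at (2.5, 0) contributes its full rectangle (area 609.00 mm²); Taking the union: the regions partially overlap — summed areas 1239.02 mm² minus the doubly-counted overlap 213.95 mm² gives 1025.07 mm² — area = 1025.07 mm². At z = 23.4: the cylinder does not reach this height (z outside [0, 14.5]); the cube at (8.5, 1.5) is present — its section is the full 28×15 rectangle (area 420.00 mm²); the cylinder at (3, 14.5) is not intersected at this z (z outside [2.5, 20.5]); the cube at (14, 6.5) is not intersected at this z (z outside [4.5, 7.5]); Taking the union: only the 28×15 cube at (8.5, 1.5) is present, so the union is just that shape — area = 420.00 mm²; the 21×29 cube at (2.5, 0) contributes its full rectangle (area 609.00 mm²); Taking the union: the regions partially overlap — summed areas 1029.00 mm² minus the doubly-counted overlap 225.00 mm² gives 804.00 mm² — area = 804.00 mm². Checking containment: at z = 23.4 the cross-section extends beyond the z = 3.8 cross-section by about 195.00 mm².

part overhangs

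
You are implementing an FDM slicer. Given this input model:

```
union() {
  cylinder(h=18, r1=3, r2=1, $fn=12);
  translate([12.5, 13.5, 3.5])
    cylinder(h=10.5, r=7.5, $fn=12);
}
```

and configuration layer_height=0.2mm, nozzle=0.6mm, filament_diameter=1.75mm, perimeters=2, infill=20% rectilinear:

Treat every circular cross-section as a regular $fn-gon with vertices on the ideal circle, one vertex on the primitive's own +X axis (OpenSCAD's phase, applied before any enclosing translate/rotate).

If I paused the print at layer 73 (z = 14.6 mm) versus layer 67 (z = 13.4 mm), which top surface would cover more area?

layer 67 (z = 13.4 mm)

Layer 73 (z = 14.6): the cone (r1=3→r2=1) has section circumradius 1.378 here — a regular 12-gon (area = (12/2)·1.378²·sin(360°/12) = 5.69 mm²); the cylinder at (12.5, 13.5) does not reach this height (z outside [3.5, 14]); Taking the union: only the cone is present, so the union is just that shape — area = 5.69 mm². So its area = 5.69 mm². Layer 67 (z = 13.4): the cone contributes a regular 12-gon of circumradius 1.511 (interpolated between r1=3 and r2=1 at t=0.744) (area = (12/2)·1.511²·sin(360°/12) = 6.85 mm²); the r=7.5 cylinder at (12.5, 13.5) contributes a regular 12-gon of circumradius 7.5 (area = (12/2)·7.500²·sin(360°/12) = 168.75 mm²); Taking the union: the 2 present regions are separate (no shared area or edge), so areas and boundary lengths simply add and each stays a separate island — area = 175.60 mm². So its area = 175.60 mm². Layer 67 is larger (175.60 vs 5.69 mm²).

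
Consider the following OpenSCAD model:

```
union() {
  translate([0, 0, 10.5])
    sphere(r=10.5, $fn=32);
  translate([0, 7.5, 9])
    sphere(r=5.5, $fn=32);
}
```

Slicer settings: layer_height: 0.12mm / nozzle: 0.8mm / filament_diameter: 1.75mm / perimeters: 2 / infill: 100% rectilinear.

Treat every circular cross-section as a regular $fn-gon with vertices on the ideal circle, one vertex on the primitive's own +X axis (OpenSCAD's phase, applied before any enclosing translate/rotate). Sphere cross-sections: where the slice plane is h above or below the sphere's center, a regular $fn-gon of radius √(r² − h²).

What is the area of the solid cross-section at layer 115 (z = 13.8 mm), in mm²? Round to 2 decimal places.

At z = 13.8 mm: the r=10.5 sphere contributes a regular 32-gon of circumradius √(10.5²−3.3²) = 9.968 (area = (32/2)·9.968²·sin(360°/32) = 310.15 mm²); the r=5.5 sphere at (0, 7.5) contributes a regular 32-gon of circumradius √(5.5²−4.8²) = 2.685 (area = (32/2)·2.685²·sin(360°/32) = 22.51 mm²); Merging all regions: the regions partially overlap — summed areas 332.65 mm² minus the doubly-counted overlap 22.08 mm² gives 310.57 mm² — area = 310.57 mm². Overall, the cross-section is a single solid region. Net area = 310.57 mm².

310.57 mm²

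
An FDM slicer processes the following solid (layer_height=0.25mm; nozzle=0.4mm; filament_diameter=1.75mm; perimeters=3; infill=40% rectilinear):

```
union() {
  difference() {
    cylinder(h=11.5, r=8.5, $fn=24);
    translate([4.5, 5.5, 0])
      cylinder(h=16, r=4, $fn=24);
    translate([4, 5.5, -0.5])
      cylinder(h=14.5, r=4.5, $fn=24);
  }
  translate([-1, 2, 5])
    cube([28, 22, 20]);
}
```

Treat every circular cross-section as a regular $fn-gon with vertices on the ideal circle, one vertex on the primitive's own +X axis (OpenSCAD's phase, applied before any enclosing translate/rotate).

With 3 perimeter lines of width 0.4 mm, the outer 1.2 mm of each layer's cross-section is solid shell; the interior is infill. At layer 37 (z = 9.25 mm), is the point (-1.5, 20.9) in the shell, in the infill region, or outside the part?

At z = 9.25 mm: the cylinder: section is a regular 24-gon, circumradius r=8.5; the r=4 cylinder at (4.5, 5.5) gives a regular 24-gon of circumradius 4 (constant along its height); the cylinder at (4, 5.5): section is a regular 24-gon, circumradius r=4.5; After the difference (first − rest): starting from the r=8.5 cylinder, the r=4 cylinder at (4.5, 5.5) partially overlaps it — only the 32.98 mm² overlap (of its 49.69 mm²) is removed, clipping the outline; the r=4.5 cylinder at (4, 5.5) partially overlaps it — only the 9.52 mm² overlap (of its 62.89 mm²) is removed, clipping the outline — 1 connected region; the 28×22 cube at (-1, 2) contributes its full rectangle; Taking the union: the regions partially overlap (shared area 7.00 mm²), so overlapping operands fuse into one piece — 1 connected region with 1 hole. Overall, the cross-section is one region with 1 hole. The nearest boundary edge runs (-1.00, 8.37)→(-1.00, 24.00); distance from the point to it = 0.50 mm. The point is not inside any of the regions above, so it lies outside the cross-section (0.50 mm from the nearest boundary).

outside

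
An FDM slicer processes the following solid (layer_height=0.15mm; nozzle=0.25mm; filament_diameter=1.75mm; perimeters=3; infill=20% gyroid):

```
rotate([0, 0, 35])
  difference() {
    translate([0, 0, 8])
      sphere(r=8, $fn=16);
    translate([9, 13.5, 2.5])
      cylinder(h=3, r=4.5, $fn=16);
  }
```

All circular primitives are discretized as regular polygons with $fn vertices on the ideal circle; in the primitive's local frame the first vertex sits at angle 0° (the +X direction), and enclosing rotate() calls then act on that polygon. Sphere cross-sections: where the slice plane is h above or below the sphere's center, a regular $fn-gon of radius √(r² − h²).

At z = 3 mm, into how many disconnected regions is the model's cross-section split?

At z = 3 mm: the sphere: section is a regular 16-gon, circumradius = √(r²−h²) = √(8²−5²) = 6.245; the r=4.5 cylinder at (9, 13.5) contributes a regular 16-gon of circumradius 4.5; After the difference (first − rest): starting from the r=8 sphere, the r=4.5 cylinder at (9, 13.5) misses the remaining region (no effect) — 1 connected region; (whole slice rotated 35° about Z — lengths, areas and connectivity unchanged). The result has 1 disconnected region.

1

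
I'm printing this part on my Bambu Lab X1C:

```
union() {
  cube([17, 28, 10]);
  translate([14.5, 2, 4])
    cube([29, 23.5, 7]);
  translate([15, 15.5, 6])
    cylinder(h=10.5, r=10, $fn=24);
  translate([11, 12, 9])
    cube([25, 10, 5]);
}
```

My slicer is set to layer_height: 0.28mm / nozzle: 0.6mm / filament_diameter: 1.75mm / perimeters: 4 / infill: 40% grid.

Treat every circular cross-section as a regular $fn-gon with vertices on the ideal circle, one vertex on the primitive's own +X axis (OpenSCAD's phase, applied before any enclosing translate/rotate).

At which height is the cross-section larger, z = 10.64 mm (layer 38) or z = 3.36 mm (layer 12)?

layer 38 (z = 10.64 mm)

Layer 38 (z = 10.64): the cube does not reach this height (z outside [0, 10]); the 29×23.5 cube at (14.5, 2) contributes its full rectangle (area 681.50 mm²); the r=10 cylinder at (15, 15.5) contributes a regular 24-gon of circumradius 10 (area = (24/2)·10.000²·sin(360°/24) = 310.58 mm²); the cube at (11, 12) (footprint 25×10) is included at this height (area 250.00 mm²); Merging all regions: the regions partially overlap — summed areas 1242.08 mm² minus the doubly-counted overlap 415.26 mm² gives 826.82 mm² — area = 826.82 mm². So its area = 826.82 mm². Layer 12 (z = 3.36): the 17×28 cube contributes its full rectangle (area 476.00 mm²); the cube at (14.5, 2) is not intersected at this z (z outside [4, 11]); the cylinder at (15, 15.5) does not reach this height (z outside [6, 16.5]); the cube at (11, 12) is absent (z outside [9, 14]); Taking the union: only the 17×28 cube is present, so the union is just that shape — area = 476.00 mm². So its area = 476.00 mm². Layer 38 is larger (826.82 vs 476.00 mm²).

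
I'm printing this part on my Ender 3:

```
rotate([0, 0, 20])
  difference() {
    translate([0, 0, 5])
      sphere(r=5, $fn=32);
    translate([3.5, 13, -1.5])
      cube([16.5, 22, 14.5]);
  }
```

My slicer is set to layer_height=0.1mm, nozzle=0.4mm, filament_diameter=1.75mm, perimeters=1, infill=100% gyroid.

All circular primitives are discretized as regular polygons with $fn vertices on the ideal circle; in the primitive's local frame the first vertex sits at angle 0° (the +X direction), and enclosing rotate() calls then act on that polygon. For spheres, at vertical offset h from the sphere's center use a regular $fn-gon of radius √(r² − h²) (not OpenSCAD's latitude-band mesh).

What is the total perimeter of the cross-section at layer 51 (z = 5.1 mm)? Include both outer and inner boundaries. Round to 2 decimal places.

At z = 5.1 mm: the r=5 sphere slices to a regular 32-gon of circumradius 4.999 (√(r²−h²) with h=0.1 from center) (perimeter = 2·32·4.999·sin(180°/32) = 31.36 mm); the cube at (3.5, 13) (footprint 16.5×22) is included at this height (perimeter 77.00 mm); Taking the first minus the rest: starting from the r=5 sphere, the 16.5×22 cube at (3.5, 13) misses the remaining region (no effect) — boundary = 31.36 mm; (whole slice rotated 20° about Z — lengths, areas and connectivity unchanged). Overall, the cross-section is a single solid region. Total boundary length (outer) = 31.36 mm.

31.36 mm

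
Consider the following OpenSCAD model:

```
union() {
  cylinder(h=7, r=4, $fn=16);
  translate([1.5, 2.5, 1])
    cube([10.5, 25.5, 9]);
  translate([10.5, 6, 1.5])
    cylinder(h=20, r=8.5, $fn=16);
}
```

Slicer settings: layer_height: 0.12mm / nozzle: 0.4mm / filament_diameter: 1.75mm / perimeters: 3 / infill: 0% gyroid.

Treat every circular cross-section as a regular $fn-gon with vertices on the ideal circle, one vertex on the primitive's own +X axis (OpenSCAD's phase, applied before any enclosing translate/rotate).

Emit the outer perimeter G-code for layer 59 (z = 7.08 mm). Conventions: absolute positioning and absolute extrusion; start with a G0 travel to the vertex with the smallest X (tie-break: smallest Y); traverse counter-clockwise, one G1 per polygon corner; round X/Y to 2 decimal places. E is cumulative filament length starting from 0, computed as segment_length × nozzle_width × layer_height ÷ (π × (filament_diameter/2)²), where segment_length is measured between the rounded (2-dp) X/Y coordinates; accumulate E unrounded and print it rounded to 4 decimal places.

G0 X1.50 Y2.50 Z7.08
G1 X2.81 Y2.50 E0.0261
G1 X4.49 Y-0.01 E0.0864
G1 X7.25 Y-1.85 E0.1526
G1 X10.50 Y-2.50 E0.2188
G1 X13.75 Y-1.85 E0.2849
G1 X16.51 Y-0.01 E0.3511
G1 X18.35 Y2.75 E0.4173
G1 X19.00 Y6.00 E0.4834
G1 X18.35 Y9.25 E0.5496
G1 X16.51 Y12.01 E0.6158
G1 X13.75 Y13.85 E0.6820
G1 X12.00 Y14.20 E0.7176
G1 X12.00 Y28.00 E0.9930
G1 X1.50 Y28.00 E1.2025
G1 X1.50 Y2.50 E1.7114

At z = 7.08 mm: the cylinder is absent (z outside [0, 7]); the 10.5×25.5 cube at (1.5, 2.5) contributes its full rectangle; the cylinder at (10.5, 6): section is a regular 16-gon, circumradius r=8.5; Taking the union: the regions partially overlap (shared area 101.59 mm²), so overlapping operands fuse into one piece — 1 connected region. The outline is a single polygon with 15 vertices. Extrusion per mm of travel: 0.4 × 0.12 / (π × 0.875²) = 0.019956. Accumulating E over each segment gives final E = 1.7114.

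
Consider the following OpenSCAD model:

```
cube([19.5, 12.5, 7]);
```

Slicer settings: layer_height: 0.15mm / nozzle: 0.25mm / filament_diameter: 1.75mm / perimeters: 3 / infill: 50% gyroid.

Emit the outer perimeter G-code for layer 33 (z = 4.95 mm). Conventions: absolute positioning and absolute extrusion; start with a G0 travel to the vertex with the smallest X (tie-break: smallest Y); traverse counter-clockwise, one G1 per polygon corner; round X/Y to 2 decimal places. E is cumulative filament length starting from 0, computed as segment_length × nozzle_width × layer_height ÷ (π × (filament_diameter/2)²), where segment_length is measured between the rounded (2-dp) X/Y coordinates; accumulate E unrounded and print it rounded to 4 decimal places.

G0 X0.00 Y0.00 Z4.95
G1 X19.50 Y0.00 E0.3040
G1 X19.50 Y12.50 E0.4989
G1 X0.00 Y12.50 E0.8029
G1 X0.00 Y0.00 E0.9978

At z = 4.95 mm: the cube (footprint 19.5×12.5) is included at this height. The outline is a single polygon with 4 vertices. Extrusion per mm of travel: 0.25 × 0.15 / (π × 0.875²) = 0.015591. Accumulating E over each segment gives final E = 0.9978.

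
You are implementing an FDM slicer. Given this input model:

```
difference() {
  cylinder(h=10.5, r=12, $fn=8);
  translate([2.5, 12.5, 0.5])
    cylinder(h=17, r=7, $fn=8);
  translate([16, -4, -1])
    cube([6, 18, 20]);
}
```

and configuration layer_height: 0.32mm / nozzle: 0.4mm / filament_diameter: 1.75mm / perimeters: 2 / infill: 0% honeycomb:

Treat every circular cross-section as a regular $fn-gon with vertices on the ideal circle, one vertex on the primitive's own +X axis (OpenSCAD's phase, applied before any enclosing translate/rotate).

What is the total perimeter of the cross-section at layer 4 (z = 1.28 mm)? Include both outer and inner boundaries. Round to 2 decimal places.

At z = 1.28 mm: the r=12 cylinder contributes a regular 8-gon of circumradius 12 (perimeter = 2·8·12.000·sin(180°/8) = 73.48 mm); the r=7 cylinder at (2.5, 12.5) gives a regular 8-gon of circumradius 7 (constant along its height) (perimeter = 2·8·7.000·sin(180°/8) = 42.86 mm); the 6×18 cube at (16, -4) contributes its full rectangle (perimeter 48.00 mm); After the difference (first − rest): starting from the r=12 cylinder, the r=7 cylinder at (2.5, 12.5) partially overlaps it — only the 43.88 mm² overlap (of its 138.59 mm²) is removed, clipping the outline; the 6×18 cube at (16, -4) misses the remaining region (no effect) — boundary = 76.07 mm. Overall, the cross-section is a single solid region. Total boundary length (outer) = 76.07 mm.

76.07 mm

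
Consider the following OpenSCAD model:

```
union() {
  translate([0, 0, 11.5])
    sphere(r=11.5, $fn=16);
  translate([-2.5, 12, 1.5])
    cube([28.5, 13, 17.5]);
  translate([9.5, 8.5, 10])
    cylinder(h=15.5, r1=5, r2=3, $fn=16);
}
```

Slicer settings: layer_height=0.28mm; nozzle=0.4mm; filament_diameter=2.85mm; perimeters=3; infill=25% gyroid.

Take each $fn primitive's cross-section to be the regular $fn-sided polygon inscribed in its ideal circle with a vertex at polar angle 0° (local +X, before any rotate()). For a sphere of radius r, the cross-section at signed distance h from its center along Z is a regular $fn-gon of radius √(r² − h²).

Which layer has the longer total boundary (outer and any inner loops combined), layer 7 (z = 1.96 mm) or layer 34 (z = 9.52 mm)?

Layer 7 (z = 1.96): the sphere: section is a regular 16-gon, circumradius = √(r²−h²) = √(11.5²−9.54²) = 6.422 (perimeter = 2·16·6.422·sin(180°/16) = 40.09 mm); the 28.5×13 cube at (-2.5, 12) contributes its full rectangle (perimeter 83.00 mm); the cone at (9.5, 8.5) does not reach this height (z outside [10, 25.5]); Combining (union): the 2 present regions are separate (no shared area or edge), so areas and boundary lengths simply add and each stays a separate island — boundary = 123.09 mm. So its perimeter = 123.09 mm. Layer 34 (z = 9.52): the r=11.5 sphere slices to a regular 16-gon of circumradius 11.328 (√(r²−h²) with h=1.98 from center) (perimeter = 2·16·11.328·sin(180°/16) = 70.72 mm); the 28.5×13 cube at (-2.5, 12) contributes its full rectangle (perimeter 83.00 mm); the cone at (9.5, 8.5) does not reach this height (z outside [10, 25.5]); Merging all regions: the 2 present regions are separate (no shared area or edge), so areas and boundary lengths simply add and each stays a separate island — boundary = 153.72 mm. So its perimeter = 153.72 mm. Layer 34 is larger (153.72 vs 123.09 mm).

layer 34 (z = 9.52 mm)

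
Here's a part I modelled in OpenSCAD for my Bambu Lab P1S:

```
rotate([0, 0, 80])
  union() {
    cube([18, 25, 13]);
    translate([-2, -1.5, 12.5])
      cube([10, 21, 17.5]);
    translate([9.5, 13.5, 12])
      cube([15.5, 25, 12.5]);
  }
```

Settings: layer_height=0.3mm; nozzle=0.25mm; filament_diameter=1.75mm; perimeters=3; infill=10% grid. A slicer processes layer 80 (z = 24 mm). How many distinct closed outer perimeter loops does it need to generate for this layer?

2

At z = 24 mm: the cube does not reach this height (z outside [0, 13]); the 10×21 cube at (-2, -1.5) contributes its full rectangle; the 15.5×25 cube at (9.5, 13.5) contributes its full rectangle; Taking the union: the 2 present regions are separate (no shared area or edge), so areas and boundary lengths simply add and each stays a separate island — 2 connected regions; (rotated 80° about Z; rotation is an isometry so areas/perimeters/island counts are preserved). The result has 2 disconnected regions.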